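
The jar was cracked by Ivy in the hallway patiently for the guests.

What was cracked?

'the jar' marks the patient of the cracking event.

the jar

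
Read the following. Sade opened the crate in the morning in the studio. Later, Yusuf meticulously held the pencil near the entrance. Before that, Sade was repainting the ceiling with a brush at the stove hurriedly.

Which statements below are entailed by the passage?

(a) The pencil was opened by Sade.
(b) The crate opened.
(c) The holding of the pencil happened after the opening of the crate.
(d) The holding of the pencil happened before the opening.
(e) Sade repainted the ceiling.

(b), (c)

(a) Not entailed — Sade opened the crate, not the pencil; the pencil belongs to the holding event.
(b) Entailed — 'Sade opened the crate' is causative; it entails the inchoative 'the crate opened'.
(c) Entailed — the narrative places the opening before the holding.
(d) Not entailed — the narrative places the opening before the holding, not after.
(e) Not entailed — 'was repainting' is progressive on an accomplishment; it does not entail the completed 'repainted'.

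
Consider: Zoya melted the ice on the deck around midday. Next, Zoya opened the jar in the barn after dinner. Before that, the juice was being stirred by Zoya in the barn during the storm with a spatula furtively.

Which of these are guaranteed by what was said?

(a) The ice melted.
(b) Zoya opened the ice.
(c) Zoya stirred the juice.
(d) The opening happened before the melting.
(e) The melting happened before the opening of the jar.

(a) Entailed — 'Zoya melted the ice' is causative; it entails the inchoative 'the ice melted'.
(b) Not entailed — Zoya opened the jar, not the ice; the ice belongs to the melting event.
(c) Entailed — 'stir' is an activity; 'was stirring' entails that some stirring happened, so 'stirred' holds.
(d) Not entailed — the narrative places the melting before the opening, not after.
(e) Entailed — the narrative places the melting before the opening.

(a), (c), (e)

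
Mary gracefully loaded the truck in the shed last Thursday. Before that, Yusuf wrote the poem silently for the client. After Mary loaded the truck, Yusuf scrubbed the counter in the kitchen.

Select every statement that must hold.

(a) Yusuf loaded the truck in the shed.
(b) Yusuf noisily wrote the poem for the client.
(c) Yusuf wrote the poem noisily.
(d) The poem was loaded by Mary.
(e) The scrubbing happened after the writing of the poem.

(e)

(a) Not entailed — the passage has Mary loading the truck, not Yusuf.
(b) Not entailed — 'noisily' adds a manner not in (and inconsistent with) the original.
(c) Not entailed — 'noisily' adds a manner not in (and inconsistent with) the original.
(d) Not entailed — Mary loaded the truck, not the poem; the poem belongs to the writing event.
(e) Entailed — the narrative places the writing before the scrubbing.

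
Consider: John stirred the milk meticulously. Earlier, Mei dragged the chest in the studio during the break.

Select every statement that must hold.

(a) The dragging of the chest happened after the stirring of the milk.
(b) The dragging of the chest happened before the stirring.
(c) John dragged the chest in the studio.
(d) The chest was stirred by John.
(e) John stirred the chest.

(a) Not entailed — the narrative places the dragging before the stirring, not after.
(b) Entailed — the narrative places the dragging before the stirring.
(c) Not entailed — the passage has Mei dragging the chest, not John.
(d) Not entailed — John stirred the milk, not the chest; the chest belongs to the dragging event.
(e) Not entailed — John stirred the milk, not the chest; the chest belongs to the dragging event.

(b)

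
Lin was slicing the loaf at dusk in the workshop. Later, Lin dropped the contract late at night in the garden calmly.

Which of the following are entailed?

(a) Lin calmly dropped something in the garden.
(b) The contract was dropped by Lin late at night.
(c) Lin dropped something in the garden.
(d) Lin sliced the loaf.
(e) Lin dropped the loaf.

(a) Entailed — dropping 'late at night' and generalizing the patient leaves a sub-description the original still satisfies.
(b) Entailed — dropping 'calmly', 'in the garden' leaves a sub-description the original still satisfies.
(c) Entailed — every conjunct here is already in the original dropping event.
(d) Not entailed — 'was slicing' is progressive on an accomplishment; it does not entail the completed 'sliced'.
(e) Not entailed — Lin dropped the contract, not the loaf; the loaf belongs to the slicing event.

(a), (b), (c)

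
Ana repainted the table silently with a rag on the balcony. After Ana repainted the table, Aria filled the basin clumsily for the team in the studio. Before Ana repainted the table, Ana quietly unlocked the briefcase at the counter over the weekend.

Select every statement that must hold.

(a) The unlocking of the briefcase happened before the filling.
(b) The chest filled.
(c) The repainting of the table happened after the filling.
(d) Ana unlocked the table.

(a) Entailed — the narrative places the unlocking before the filling.
(b) Not entailed — the basin is what filled, not the chest.
(c) Not entailed — the narrative places the repainting before the filling, not after.
(d) Not entailed — Ana unlocked the briefcase, not the table; the table belongs to the repainting event.

(a)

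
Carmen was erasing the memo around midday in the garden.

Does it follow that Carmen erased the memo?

no

'was erasing' is progressive; for an accomplishment like 'erase the memo', it doesn't entail completion.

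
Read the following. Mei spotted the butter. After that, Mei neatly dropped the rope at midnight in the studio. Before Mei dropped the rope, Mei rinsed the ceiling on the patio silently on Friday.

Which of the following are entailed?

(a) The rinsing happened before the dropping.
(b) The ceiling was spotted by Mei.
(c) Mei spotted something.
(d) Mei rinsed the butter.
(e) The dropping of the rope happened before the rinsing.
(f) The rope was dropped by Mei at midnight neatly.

(a), (c), (f)

(a) Entailed — the narrative places the rinsing before the dropping.
(b) Not entailed — Mei spotted the butter, not the ceiling; the ceiling belongs to the rinsing event.
(c) Entailed — the original entails any weakening of itself; this just generalizes the patient.
(d) Not entailed — Mei rinsed the ceiling, not the butter; the butter belongs to the spotting event.
(e) Not entailed — the narrative places the rinsing before the dropping, not after.
(f) Entailed — every conjunct here is already in the original dropping event.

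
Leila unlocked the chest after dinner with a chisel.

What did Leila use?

'with a chisel' marks the instrument of the unlocking event.

a chisel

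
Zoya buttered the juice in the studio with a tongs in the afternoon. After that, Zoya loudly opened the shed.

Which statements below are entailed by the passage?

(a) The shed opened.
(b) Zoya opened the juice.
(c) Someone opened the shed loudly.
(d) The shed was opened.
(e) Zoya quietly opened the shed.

(a), (c), (d)

(a) Entailed — 'Zoya opened the shed' is causative; it entails the inchoative 'the shed opened'.
(b) Not entailed — Zoya opened the shed, not the juice; the juice belongs to the buttering event.
(c) Entailed — this follows by dropping conjuncts from the opening event's description.
(d) Entailed — every conjunct here is already in the original opening event.
(e) Not entailed — 'quietly' adds a manner not in (and inconsistent with) the original.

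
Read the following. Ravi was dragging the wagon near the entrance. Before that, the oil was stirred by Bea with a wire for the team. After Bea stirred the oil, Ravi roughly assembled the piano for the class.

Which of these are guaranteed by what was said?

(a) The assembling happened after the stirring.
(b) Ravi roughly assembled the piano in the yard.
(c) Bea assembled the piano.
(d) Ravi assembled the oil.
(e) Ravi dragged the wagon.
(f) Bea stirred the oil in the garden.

(a), (e)

(a) Entailed — the narrative places the stirring before the assembling.
(b) Not entailed — 'in the yard' adds information not in the original event.
(c) Not entailed — the passage has Ravi assembling the piano, not Bea.
(d) Not entailed — Ravi assembled the piano, not the oil; the oil belongs to the stirring event.
(e) Entailed — 'drag' is an activity; 'was dragging' entails that some dragging happened, so 'dragged' holds.
(f) Not entailed — 'in the garden' adds information not in the original event.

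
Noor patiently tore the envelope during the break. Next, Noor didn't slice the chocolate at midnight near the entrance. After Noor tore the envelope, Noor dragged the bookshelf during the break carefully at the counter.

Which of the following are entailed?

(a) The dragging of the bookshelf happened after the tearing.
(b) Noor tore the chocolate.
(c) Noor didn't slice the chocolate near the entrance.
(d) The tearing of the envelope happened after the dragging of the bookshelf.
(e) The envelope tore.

(a) Entailed — the narrative places the tearing before the dragging.
(b) Not entailed — Noor tore the envelope, not the chocolate; the chocolate belongs to the slicing event.
(c) Not entailed — dropping 'at midnight' under negation is not valid — the original leaves open that Noor sliced the chocolate some other way.
(d) Not entailed — the narrative places the tearing before the dragging, not after.
(e) Entailed — 'Noor tore the envelope' is causative; it entails the inchoative 'the envelope tore'.

(a), (e)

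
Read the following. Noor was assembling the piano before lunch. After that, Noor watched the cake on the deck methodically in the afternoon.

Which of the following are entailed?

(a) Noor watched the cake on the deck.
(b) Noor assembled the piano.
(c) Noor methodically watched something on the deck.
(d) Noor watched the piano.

(a), (c)

(a) Entailed — the original entails any weakening of itself; this just drops 'methodically', 'in the afternoon'.
(b) Not entailed — 'was assembling' is progressive on an accomplishment; it does not entail the completed 'assembled'.
(c) Entailed — every conjunct here is already in the original watching event.
(d) Not entailed — Noor watched the cake, not the piano; the piano belongs to the assembling event.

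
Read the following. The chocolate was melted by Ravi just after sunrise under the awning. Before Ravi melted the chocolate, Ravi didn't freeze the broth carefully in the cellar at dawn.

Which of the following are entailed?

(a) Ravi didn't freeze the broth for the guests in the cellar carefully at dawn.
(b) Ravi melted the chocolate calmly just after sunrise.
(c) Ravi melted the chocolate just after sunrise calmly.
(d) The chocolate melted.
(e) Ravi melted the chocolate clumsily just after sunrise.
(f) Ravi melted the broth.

(a) Entailed — under negation, adding a further restriction is entailed: if no such freezing event occurred, none occurred for the guests either.
(b) Not entailed — 'calmly' adds information not in the original event.
(c) Not entailed — 'calmly' adds information not in the original event.
(d) Entailed — 'Ravi melted the chocolate' is causative; it entails the inchoative 'the chocolate melted'.
(e) Not entailed — 'clumsily' adds information not in the original event.
(f) Not entailed — Ravi melted the chocolate, not the broth; the broth belongs to the freezing event.

(a), (d)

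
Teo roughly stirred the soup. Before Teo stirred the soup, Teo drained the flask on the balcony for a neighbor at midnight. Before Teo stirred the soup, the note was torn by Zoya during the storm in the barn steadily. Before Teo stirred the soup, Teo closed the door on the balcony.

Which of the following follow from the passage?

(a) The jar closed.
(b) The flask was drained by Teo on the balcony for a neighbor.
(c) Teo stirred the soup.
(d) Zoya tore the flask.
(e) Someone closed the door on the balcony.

(b), (c), (e)

(a) Not entailed — the door is what closed, not the jar.
(b) Entailed — the original entails any weakening of itself; this just drops 'at midnight'.
(c) Entailed — dropping 'roughly' leaves a sub-description the original still satisfies.
(d) Not entailed — Zoya tore the note, not the flask; the flask belongs to the draining event.
(e) Entailed — this follows by dropping conjuncts from the closing event's description.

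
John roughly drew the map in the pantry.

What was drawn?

'the map' marks the patient of the drawing event.

the map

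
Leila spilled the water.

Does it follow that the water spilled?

yes

'Leila spilled the water' is the causative; it entails the inchoative 'the water spilled'.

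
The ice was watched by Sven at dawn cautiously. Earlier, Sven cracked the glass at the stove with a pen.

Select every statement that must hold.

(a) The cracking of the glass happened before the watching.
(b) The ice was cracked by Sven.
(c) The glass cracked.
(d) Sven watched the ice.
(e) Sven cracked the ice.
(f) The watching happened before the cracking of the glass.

(a) Entailed — the narrative places the cracking before the watching.
(b) Not entailed — Sven cracked the glass, not the ice; the ice belongs to the watching event.
(c) Entailed — 'Sven cracked the glass' is causative; it entails the inchoative 'the glass cracked'.
(d) Entailed — this follows by dropping conjuncts from the watching event's description.
(e) Not entailed — Sven cracked the glass, not the ice; the ice belongs to the watching event.
(f) Not entailed — the narrative places the cracking before the watching, not after.

(a), (c), (d)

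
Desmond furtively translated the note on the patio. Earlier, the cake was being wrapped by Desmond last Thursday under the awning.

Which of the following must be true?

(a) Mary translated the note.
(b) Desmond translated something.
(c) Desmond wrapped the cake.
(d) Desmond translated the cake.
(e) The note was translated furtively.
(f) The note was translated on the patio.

(b), (e), (f)

(a) Not entailed — the passage has Desmond translating the note, not Mary.
(b) Entailed — every conjunct here is already in the original translating event.
(c) Not entailed — 'was wrapping' is progressive on an accomplishment; it does not entail the completed 'wrapped'.
(d) Not entailed — Desmond translated the note, not the cake; the cake belongs to the wrapping event.
(e) Entailed — this follows by dropping conjuncts from the translating event's description.
(f) Entailed — dropping 'furtively' and generalizing the agent leaves a sub-description the original still satisfies.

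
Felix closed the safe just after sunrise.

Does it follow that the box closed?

Nothing is said about any box; only the safe is affected.

no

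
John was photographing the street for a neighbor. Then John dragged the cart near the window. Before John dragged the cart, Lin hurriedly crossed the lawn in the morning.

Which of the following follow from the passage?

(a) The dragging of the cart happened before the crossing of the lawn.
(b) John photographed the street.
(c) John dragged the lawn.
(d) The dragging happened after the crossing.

(a) Not entailed — the narrative places the crossing before the dragging, not after.
(b) Not entailed — 'was photographing' is progressive on an accomplishment; it does not entail the completed 'photographed'.
(c) Not entailed — John dragged the cart, not the lawn; the lawn belongs to the crossing event.
(d) Entailed — the narrative places the crossing before the dragging.

(d)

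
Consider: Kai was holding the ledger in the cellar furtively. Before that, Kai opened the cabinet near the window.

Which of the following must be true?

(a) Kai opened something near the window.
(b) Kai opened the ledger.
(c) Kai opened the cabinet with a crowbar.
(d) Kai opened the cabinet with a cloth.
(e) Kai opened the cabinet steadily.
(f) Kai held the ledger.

(a), (f)

(a) Entailed — this follows by dropping conjuncts from the opening event's description.
(b) Not entailed — Kai opened the cabinet, not the ledger; the ledger belongs to the holding event.
(c) Not entailed — 'with a crowbar' adds information not in the original event.
(d) Not entailed — 'with a cloth' adds information not in the original event.
(e) Not entailed — 'steadily' adds information not in the original event.
(f) Entailed — 'hold' is an activity; 'was holding' entails that some holding happened, so 'held' holds.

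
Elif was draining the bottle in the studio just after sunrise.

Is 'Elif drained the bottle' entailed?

'was draining' is progressive; for an accomplishment like 'drain the bottle', it doesn't entail completion.

no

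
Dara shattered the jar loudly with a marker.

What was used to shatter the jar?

'with a marker' marks the instrument of the shattering event.

a marker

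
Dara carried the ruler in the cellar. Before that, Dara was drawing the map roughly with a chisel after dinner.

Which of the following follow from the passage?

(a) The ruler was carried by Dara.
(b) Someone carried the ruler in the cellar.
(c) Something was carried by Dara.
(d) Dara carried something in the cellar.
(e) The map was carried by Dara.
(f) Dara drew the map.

(a), (b), (c), (d)

(a) Entailed — the original entails any weakening of itself; this just drops 'in the cellar'.
(b) Entailed — every conjunct here is already in the original carrying event.
(c) Entailed — every conjunct here is already in the original carrying event.
(d) Entailed — generalizing the patient leaves a sub-description the original still satisfies.
(e) Not entailed — Dara carried the ruler, not the map; the map belongs to the drawing event.
(f) Not entailed — 'was drawing' is progressive on an accomplishment; it does not entail the completed 'drew'.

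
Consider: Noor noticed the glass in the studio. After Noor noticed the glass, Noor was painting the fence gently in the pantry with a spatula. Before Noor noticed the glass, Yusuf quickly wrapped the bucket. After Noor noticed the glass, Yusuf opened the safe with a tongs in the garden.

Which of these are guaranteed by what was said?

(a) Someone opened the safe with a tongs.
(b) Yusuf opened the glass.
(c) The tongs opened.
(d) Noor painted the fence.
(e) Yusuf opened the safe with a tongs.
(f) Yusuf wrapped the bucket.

(a) Entailed — this follows by dropping conjuncts from the opening event's description.
(b) Not entailed — Yusuf opened the safe, not the glass; the glass belongs to the noticing event.
(c) Not entailed — the safe is what opened, not the tongs.
(d) Not entailed — 'was painting' is progressive on an accomplishment; it does not entail the completed 'painted'.
(e) Entailed — every conjunct here is already in the original opening event.
(f) Entailed — this follows by dropping conjuncts from the wrapping event's description.

(a), (e), (f)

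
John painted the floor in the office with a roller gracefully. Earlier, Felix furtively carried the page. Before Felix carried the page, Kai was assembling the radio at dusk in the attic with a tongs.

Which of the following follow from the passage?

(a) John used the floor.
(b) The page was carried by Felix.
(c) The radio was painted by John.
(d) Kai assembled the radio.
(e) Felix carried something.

(b), (e)

(a) Not entailed — the floor is the patient, not an instrument — John used a roller.
(b) Entailed — this follows by dropping conjuncts from the carrying event's description.
(c) Not entailed — John painted the floor, not the radio; the radio belongs to the assembling event.
(d) Not entailed — 'was assembling' is progressive on an accomplishment; it does not entail the completed 'assembled'.
(e) Entailed — this follows by dropping conjuncts from the carrying event's description.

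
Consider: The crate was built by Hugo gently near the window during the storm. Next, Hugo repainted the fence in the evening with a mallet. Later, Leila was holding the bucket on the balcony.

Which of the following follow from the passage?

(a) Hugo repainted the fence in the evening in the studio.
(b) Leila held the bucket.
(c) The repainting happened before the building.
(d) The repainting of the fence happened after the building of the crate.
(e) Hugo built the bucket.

(a) Not entailed — 'in the studio' adds information not in the original event.
(b) Entailed — 'hold' is an activity; 'was holding' entails that some holding happened, so 'held' holds.
(c) Not entailed — the narrative places the building before the repainting, not after.
(d) Entailed — the narrative places the building before the repainting.
(e) Not entailed — Hugo built the crate, not the bucket; the bucket belongs to the holding event.

(b), (d)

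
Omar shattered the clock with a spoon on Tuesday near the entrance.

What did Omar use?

a spoon

'with a spoon' marks the instrument of the shattering event.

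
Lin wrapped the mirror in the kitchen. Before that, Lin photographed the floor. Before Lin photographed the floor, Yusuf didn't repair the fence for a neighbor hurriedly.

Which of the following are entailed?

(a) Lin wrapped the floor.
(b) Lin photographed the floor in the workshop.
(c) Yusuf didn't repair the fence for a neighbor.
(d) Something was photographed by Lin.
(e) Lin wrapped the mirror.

(a) Not entailed — Lin wrapped the mirror, not the floor; the floor belongs to the photographing event.
(b) Not entailed — 'in the workshop' adds information not in the original event.
(c) Not entailed — dropping 'hurriedly' under negation is not valid — the original leaves open that Yusuf repaired the fence some other way.
(d) Entailed — every conjunct here is already in the original photographing event.
(e) Entailed — every conjunct here is already in the original wrapping event.

(d), (e)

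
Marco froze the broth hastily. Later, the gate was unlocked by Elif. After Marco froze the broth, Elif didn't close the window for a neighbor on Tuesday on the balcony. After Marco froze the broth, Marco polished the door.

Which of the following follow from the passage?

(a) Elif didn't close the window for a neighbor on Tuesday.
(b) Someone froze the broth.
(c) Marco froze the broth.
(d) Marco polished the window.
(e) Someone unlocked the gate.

(b), (c), (e)

(a) Not entailed — dropping 'on the balcony' under negation is not valid — the original leaves open that Elif closed the window some other way.
(b) Entailed — every conjunct here is already in the original freezing event.
(c) Entailed — the original entails any weakening of itself; this just drops 'hastily'.
(d) Not entailed — Marco polished the door, not the window; the window belongs to the closing event.
(e) Entailed — the original entails any weakening of itself; this just generalizes the agent.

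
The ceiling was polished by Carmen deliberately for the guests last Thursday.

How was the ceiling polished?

'deliberately' marks the manner of the polishing event.

deliberately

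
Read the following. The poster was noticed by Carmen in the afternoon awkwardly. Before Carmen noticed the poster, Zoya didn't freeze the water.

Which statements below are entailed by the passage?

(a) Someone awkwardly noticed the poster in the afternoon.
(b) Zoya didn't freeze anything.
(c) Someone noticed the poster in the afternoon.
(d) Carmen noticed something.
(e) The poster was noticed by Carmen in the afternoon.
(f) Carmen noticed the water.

(a) Entailed — every conjunct here is already in the original noticing event.
(b) Not entailed — the original only denies this specific event; Zoya may have frozen something else.
(c) Entailed — every conjunct here is already in the original noticing event.
(d) Entailed — every conjunct here is already in the original noticing event.
(e) Entailed — every conjunct here is already in the original noticing event.
(f) Not entailed — Carmen noticed the poster, not the water; the water belongs to the freezing event.

(a), (c), (d), (e)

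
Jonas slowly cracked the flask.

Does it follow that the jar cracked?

Nothing is said about any jar; only the flask is affected.

no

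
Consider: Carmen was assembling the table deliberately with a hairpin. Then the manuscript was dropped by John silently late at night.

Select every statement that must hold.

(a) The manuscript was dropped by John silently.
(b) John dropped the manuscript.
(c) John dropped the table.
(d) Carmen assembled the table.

(a), (b)

(a) Entailed — the original entails any weakening of itself; this just drops 'late at night'.
(b) Entailed — the original entails any weakening of itself; this just drops 'late at night', 'silently'.
(c) Not entailed — John dropped the manuscript, not the table; the table belongs to the assembling event.
(d) Not entailed — 'was assembling' is progressive on an accomplishment; it does not entail the completed 'assembled'.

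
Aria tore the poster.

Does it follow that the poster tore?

yes

'Aria tore the poster' is the causative; it entails the inchoative 'the poster tore'.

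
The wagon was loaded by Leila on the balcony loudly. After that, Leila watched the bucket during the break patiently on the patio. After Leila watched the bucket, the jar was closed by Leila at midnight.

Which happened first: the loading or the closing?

The connectives place the loading before the closing.

the loading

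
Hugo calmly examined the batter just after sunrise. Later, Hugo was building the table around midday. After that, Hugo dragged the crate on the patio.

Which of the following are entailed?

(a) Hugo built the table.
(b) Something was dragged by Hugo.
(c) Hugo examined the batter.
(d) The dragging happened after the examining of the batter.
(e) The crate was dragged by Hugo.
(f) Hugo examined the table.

(a) Not entailed — 'was building' is progressive on an accomplishment; it does not entail the completed 'built'.
(b) Entailed — every conjunct here is already in the original dragging event.
(c) Entailed — the original entails any weakening of itself; this just drops 'just after sunrise', 'calmly'.
(d) Entailed — the narrative places the examining before the dragging.
(e) Entailed — the original entails any weakening of itself; this just drops 'on the patio'.
(f) Not entailed — Hugo examined the batter, not the table; the table belongs to the building event.

(b), (c), (d), (e)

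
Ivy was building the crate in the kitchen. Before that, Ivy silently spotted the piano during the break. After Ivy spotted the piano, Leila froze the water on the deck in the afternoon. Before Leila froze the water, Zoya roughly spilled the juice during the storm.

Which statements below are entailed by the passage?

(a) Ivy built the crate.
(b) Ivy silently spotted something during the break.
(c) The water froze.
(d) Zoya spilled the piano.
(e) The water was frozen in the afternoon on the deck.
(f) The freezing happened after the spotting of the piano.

(a) Not entailed — 'was building' is progressive on an accomplishment; it does not entail the completed 'built'.
(b) Entailed — the original entails any weakening of itself; this just generalizes the patient.
(c) Entailed — 'Leila froze the water' is causative; it entails the inchoative 'the water froze'.
(d) Not entailed — Zoya spilled the juice, not the piano; the piano belongs to the spotting event.
(e) Entailed — generalizing the agent leaves a sub-description the original still satisfies.
(f) Entailed — the narrative places the spotting before the freezing.

(b), (c), (e), (f)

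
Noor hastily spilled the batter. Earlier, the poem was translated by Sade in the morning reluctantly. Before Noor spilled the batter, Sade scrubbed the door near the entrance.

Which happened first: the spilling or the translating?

The connectives place the translating before the spilling.

the translating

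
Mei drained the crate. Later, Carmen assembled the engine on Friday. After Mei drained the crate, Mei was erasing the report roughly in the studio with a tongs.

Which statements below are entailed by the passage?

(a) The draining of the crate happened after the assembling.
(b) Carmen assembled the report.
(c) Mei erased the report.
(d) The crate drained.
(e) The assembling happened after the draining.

(d), (e)

(a) Not entailed — the narrative places the draining before the assembling, not after.
(b) Not entailed — Carmen assembled the engine, not the report; the report belongs to the erasing event.
(c) Not entailed — 'was erasing' is progressive on an accomplishment; it does not entail the completed 'erased'.
(d) Entailed — 'Mei drained the crate' is causative; it entails the inchoative 'the crate drained'.
(e) Entailed — the narrative places the draining before the assembling.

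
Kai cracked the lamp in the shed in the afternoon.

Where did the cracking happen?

'in the shed' marks the location of the cracking event.

in the shed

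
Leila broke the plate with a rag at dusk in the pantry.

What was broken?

the plate

'the plate' marks the patient of the breaking event.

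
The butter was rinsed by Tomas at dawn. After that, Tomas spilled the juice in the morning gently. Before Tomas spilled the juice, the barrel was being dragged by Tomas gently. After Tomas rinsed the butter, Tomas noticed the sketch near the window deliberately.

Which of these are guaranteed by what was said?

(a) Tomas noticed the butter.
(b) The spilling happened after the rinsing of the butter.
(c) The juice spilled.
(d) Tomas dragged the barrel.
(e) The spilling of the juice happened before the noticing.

(a) Not entailed — Tomas noticed the sketch, not the butter; the butter belongs to the rinsing event.
(b) Entailed — the narrative places the rinsing before the spilling.
(c) Entailed — 'Tomas spilled the juice' is causative; it entails the inchoative 'the juice spilled'.
(d) Entailed — 'drag' is an activity; 'was dragging' entails that some dragging happened, so 'dragged' holds.
(e) Not entailed — the narrative doesn't order the spilling relative to the noticing.

(b), (c), (d)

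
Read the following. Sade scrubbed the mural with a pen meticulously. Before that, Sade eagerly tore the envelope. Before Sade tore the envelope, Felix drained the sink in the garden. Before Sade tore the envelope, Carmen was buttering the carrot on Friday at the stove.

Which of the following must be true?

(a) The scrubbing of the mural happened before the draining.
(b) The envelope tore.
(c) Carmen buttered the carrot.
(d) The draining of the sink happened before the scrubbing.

(b), (d)

(a) Not entailed — the narrative places the draining before the scrubbing, not after.
(b) Entailed — 'Sade tore the envelope' is causative; it entails the inchoative 'the envelope tore'.
(c) Not entailed — 'was buttering' is progressive on an accomplishment; it does not entail the completed 'buttered'.
(d) Entailed — the narrative places the draining before the scrubbing.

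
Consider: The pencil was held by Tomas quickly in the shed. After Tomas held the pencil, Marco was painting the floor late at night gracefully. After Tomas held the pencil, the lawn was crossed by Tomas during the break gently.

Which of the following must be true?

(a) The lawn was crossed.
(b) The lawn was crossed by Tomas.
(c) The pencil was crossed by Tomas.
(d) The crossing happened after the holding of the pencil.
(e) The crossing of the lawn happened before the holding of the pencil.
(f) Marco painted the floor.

(a), (b), (d)

(a) Entailed — this follows by dropping conjuncts from the crossing event's description.
(b) Entailed — this follows by dropping conjuncts from the crossing event's description.
(c) Not entailed — Tomas crossed the lawn, not the pencil; the pencil belongs to the holding event.
(d) Entailed — the narrative places the holding before the crossing.
(e) Not entailed — the narrative places the holding before the crossing, not after.
(f) Not entailed — 'was painting' is progressive on an accomplishment; it does not entail the completed 'painted'.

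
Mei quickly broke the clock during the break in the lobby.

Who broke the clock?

'Mei' marks the agent of the breaking event.

Mei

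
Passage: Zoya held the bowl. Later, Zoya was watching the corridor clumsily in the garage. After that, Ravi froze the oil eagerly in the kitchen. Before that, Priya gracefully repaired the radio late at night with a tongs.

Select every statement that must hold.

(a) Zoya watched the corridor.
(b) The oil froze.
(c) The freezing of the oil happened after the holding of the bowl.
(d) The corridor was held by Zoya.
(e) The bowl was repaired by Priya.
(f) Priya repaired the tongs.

(a), (b), (c)

(a) Entailed — 'watch' is an activity; 'was watching' entails that some watching happened, so 'watched' holds.
(b) Entailed — 'Ravi froze the oil' is causative; it entails the inchoative 'the oil froze'.
(c) Entailed — the narrative places the holding before the freezing.
(d) Not entailed — Zoya held the bowl, not the corridor; the corridor belongs to the watching event.
(e) Not entailed — Priya repaired the radio, not the bowl; the bowl belongs to the holding event.
(f) Not entailed — the tongs is the instrument, not what was repaired.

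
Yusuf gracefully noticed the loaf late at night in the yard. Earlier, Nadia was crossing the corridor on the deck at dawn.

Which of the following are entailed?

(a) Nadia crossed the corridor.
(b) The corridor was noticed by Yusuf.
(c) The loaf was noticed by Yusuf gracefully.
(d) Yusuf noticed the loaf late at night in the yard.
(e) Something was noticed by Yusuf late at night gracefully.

(a) Not entailed — 'was crossing' is progressive on an accomplishment; it does not entail the completed 'crossed'.
(b) Not entailed — Yusuf noticed the loaf, not the corridor; the corridor belongs to the crossing event.
(c) Entailed — every conjunct here is already in the original noticing event.
(d) Entailed — every conjunct here is already in the original noticing event.
(e) Entailed — dropping 'in the yard' and generalizing the patient leaves a sub-description the original still satisfies.

(c), (d), (e)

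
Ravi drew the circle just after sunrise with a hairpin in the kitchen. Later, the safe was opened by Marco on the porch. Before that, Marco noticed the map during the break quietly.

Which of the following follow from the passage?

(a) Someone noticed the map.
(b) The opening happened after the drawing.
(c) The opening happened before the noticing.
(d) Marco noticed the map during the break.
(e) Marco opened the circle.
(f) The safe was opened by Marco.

(a) Entailed — every conjunct here is already in the original noticing event.
(b) Entailed — the narrative places the drawing before the opening.
(c) Not entailed — the narrative places the noticing before the opening, not after.
(d) Entailed — the original entails any weakening of itself; this just drops 'quietly'.
(e) Not entailed — Marco opened the safe, not the circle; the circle belongs to the drawing event.
(f) Entailed — this follows by dropping conjuncts from the opening event's description.

(a), (b), (d), (f)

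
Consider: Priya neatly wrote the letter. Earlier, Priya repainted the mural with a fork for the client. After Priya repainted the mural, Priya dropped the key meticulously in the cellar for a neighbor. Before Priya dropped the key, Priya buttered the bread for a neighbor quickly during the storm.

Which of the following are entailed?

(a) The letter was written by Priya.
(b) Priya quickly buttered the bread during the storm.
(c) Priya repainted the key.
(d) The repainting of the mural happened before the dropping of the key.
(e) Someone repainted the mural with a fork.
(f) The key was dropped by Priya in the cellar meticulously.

(a), (b), (d), (e), (f)

(a) Entailed — this follows by dropping conjuncts from the writing event's description.
(b) Entailed — every conjunct here is already in the original buttering event.
(c) Not entailed — Priya repainted the mural, not the key; the key belongs to the dropping event.
(d) Entailed — the narrative places the repainting before the dropping.
(e) Entailed — this follows by dropping conjuncts from the repainting event's description.
(f) Entailed — dropping 'for a neighbor' leaves a sub-description the original still satisfies.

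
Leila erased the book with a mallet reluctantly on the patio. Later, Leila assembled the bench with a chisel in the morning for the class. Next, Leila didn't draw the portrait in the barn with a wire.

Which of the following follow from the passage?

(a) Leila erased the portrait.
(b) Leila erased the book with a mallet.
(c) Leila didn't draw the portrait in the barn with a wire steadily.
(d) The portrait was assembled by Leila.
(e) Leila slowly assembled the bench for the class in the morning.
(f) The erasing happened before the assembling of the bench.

(b), (c), (f)

(a) Not entailed — Leila erased the book, not the portrait; the portrait belongs to the drawing event.
(b) Entailed — the original entails any weakening of itself; this just drops 'on the patio', 'reluctantly'.
(c) Entailed — under negation, adding a further restriction is entailed: if no such drawing event occurred, none occurred steadily either.
(d) Not entailed — Leila assembled the bench, not the portrait; the portrait belongs to the drawing event.
(e) Not entailed — 'slowly' adds information not in the original event.
(f) Entailed — the narrative places the erasing before the assembling.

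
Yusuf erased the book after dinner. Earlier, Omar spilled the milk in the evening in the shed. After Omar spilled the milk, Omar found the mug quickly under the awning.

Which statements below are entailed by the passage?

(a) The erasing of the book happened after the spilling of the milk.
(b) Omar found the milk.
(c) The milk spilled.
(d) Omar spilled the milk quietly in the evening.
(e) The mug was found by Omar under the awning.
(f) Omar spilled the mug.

(a), (c), (e)

(a) Entailed — the narrative places the spilling before the erasing.
(b) Not entailed — Omar found the mug, not the milk; the milk belongs to the spilling event.
(c) Entailed — 'Omar spilled the milk' is causative; it entails the inchoative 'the milk spilled'.
(d) Not entailed — 'quietly' adds information not in the original event.
(e) Entailed — dropping 'quickly' leaves a sub-description the original still satisfies.
(f) Not entailed — Omar spilled the milk, not the mug; the mug belongs to the finding event.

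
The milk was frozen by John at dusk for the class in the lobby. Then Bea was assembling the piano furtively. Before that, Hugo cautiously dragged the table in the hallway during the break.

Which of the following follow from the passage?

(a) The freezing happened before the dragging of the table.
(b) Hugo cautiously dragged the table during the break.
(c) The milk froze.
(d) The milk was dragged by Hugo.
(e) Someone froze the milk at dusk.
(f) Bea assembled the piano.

(b), (c), (e)

(a) Not entailed — the narrative doesn't order the freezing relative to the dragging.
(b) Entailed — dropping 'in the hallway' leaves a sub-description the original still satisfies.
(c) Entailed — 'John froze the milk' is causative; it entails the inchoative 'the milk froze'.
(d) Not entailed — Hugo dragged the table, not the milk; the milk belongs to the freezing event.
(e) Entailed — the original entails any weakening of itself; this just drops 'in the lobby', 'for the class' and generalizes the agent.
(f) Not entailed — 'was assembling' is progressive on an accomplishment; it does not entail the completed 'assembled'.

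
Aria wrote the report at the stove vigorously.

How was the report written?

'vigorously' marks the manner of the writing event.

vigorously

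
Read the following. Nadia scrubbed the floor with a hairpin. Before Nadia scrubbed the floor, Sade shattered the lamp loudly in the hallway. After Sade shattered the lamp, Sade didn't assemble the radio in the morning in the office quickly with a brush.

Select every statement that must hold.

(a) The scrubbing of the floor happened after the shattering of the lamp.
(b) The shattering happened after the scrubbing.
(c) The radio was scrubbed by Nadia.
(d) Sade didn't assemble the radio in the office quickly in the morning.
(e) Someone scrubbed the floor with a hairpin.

(a) Entailed — the narrative places the shattering before the scrubbing.
(b) Not entailed — the narrative places the shattering before the scrubbing, not after.
(c) Not entailed — Nadia scrubbed the floor, not the radio; the radio belongs to the assembling event.
(d) Not entailed — dropping 'with a brush' under negation is not valid — the original leaves open that Sade assembled the radio some other way.
(e) Entailed — this follows by dropping conjuncts from the scrubbing event's description.

(a), (e)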